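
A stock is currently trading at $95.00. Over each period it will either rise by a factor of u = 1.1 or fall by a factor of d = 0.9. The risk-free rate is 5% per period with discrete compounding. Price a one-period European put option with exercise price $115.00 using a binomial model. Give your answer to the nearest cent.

$14.52

Risk-neutral probability p = (1 + 0.05 − 0.9)/(1.1 − 0.9) = 0.1500/0.2000 = 0.7500
Terminal stock prices: S_u = 104.5, S_d = 85.5
Terminal payoffs (K − S): max(10.5, 0) = 10.5, max(29.5, 0) = 29.5
Node 0 (S = 95): V_0 = 1/1.05·[0.7500·10.5000 + 0.2500·29.5000] = 14.5238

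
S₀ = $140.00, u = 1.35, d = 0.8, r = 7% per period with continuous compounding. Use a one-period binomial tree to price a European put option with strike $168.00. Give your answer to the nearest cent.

$26.34

Risk-neutral probability p = (e^0.07 − 0.8)/(1.35 − 0.8) = 0.2725/0.5500 = 0.4955
Terminal stock prices: S_u = 189, S_d = 112
Terminal payoffs (K − S): max(-21, 0) = 0, max(56, 0) = 56
Node 0 (S = 140): V_0 = e^(−0.07)·[0.4955·0.0000 + 0.5045·56.0000] = 26.3436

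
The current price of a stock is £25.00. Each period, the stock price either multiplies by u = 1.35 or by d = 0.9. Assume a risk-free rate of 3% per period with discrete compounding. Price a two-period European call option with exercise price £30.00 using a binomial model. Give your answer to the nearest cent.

£1.37

Risk-neutral probability p = (1 + 0.03 − 0.9)/(1.35 − 0.9) = 0.1300/0.4500 = 0.2889
Terminal stock prices: S_uu = 45.56, S_ud = 30.38, S_dd = 20.25
Terminal payoffs (S − K): max(15.56, 0) = 15.56, max(0.375, 0) = 0.375, max(-9.75, 0) = 0
Node u (S = 33.75): V_u = 1/1.03·[0.2889·15.5625 + 0.7111·0.3750] = 4.6238
Node d (S = 22.5): V_d = 1/1.03·[0.2889·0.3750 + 0.7111·0.0000] = 0.1052
Node 0 (S = 25): V_0 = 1/1.03·[0.2889·4.6238 + 0.7111·0.1052] = 1.3695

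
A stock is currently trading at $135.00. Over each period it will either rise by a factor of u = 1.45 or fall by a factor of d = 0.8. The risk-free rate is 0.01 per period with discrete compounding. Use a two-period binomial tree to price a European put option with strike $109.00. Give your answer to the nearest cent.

Risk-neutral probability p = (1 + 0.01 − 0.8)/(1.45 − 0.8) = 0.2100/0.6500 = 0.3231
Terminal stock prices: S_uu = 283.8, S_ud = 156.6, S_dd = 86.4
Terminal payoffs (K − S): max(-174.8, 0) = 0, max(-47.6, 0) = 0, max(22.6, 0) = 22.6
Node u (S = 195.8): V_u = 1/1.01·[0.3231·0.0000 + 0.6769·0.0000] = 0.0000
Node d (S = 108): V_d = 1/1.01·[0.3231·0.0000 + 0.6769·22.6000] = 15.1470
Node 0 (S = 135): V_0 = 1/1.01·[0.3231·0.0000 + 0.6769·15.1470] = 10.1518

$10.15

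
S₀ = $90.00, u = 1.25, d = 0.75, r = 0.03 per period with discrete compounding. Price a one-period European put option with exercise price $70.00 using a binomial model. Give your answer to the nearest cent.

Risk-neutral probability p = (1 + 0.03 − 0.75)/(1.25 − 0.75) = 0.2800/0.5000 = 0.5600
Terminal stock prices: S_u = 112.5, S_d = 67.5
Terminal payoffs (K − S): max(-42.5, 0) = 0, max(2.5, 0) = 2.5
Node 0 (S = 90): V_0 = 1/1.03·[0.5600·0.0000 + 0.4400·2.5000] = 1.0680

$1.07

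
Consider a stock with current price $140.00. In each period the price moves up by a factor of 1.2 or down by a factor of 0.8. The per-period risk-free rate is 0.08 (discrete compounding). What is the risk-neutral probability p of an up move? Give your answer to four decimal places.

Risk-neutral probability p = (1 + 0.08 − 0.8)/(1.2 − 0.8) = 0.2800/0.4000 = 0.7000

p = 0.7000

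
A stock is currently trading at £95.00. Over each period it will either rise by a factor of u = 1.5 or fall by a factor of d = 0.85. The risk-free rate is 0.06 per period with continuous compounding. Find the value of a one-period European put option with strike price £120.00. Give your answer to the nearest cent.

Risk-neutral probability p = (e^0.06 − 0.85)/(1.5 − 0.85) = 0.2118/0.6500 = 0.3259
Terminal stock prices: S_u = 142.5, S_d = 80.75
Terminal payoffs (K − S): max(-22.5, 0) = 0, max(39.25, 0) = 39.25
Node 0 (S = 95): V_0 = e^(−0.06)·[0.3259·0.0000 + 0.6741·39.2500] = 24.9175

£24.92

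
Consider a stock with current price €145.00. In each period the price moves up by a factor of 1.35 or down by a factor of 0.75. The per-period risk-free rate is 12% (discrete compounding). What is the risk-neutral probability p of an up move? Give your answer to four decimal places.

p = 0.6167

Risk-neutral probability p = (1 + 0.12 − 0.75)/(1.35 − 0.75) = 0.3700/0.6000 = 0.6167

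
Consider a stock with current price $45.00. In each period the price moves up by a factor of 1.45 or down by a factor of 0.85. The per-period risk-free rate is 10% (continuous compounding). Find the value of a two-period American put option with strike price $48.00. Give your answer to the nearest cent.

Risk-neutral probability p = (e^0.1 − 0.85)/(1.45 − 0.85) = 0.2552/0.6000 = 0.4253
Terminal stock prices: S_uu = 94.61, S_ud = 55.46, S_dd = 32.51
Terminal payoffs (K − S): max(-46.61, 0) = 0, max(-7.462, 0) = 0, max(15.49, 0) = 15.49
Node u (S = 65.25): continuation = e^(−0.1)·[0.4253·0.0000 + 0.5747·0.0000] = 0.0000; exercise value = 0.0000 ≤ continuation, so V_u = 0.0000
Node d (S = 38.25): continuation = e^(−0.1)·[0.4253·0.0000 + 0.5747·15.4875] = 8.0539; exercise value = 9.7500 > continuation, so V_d = 9.7500 (exercise)
Node 0 (S = 45): continuation = e^(−0.1)·[0.4253·0.0000 + 0.5747·9.7500] = 5.0702; exercise value = 3.0000 ≤ continuation, so V_0 = 5.0702

$5.07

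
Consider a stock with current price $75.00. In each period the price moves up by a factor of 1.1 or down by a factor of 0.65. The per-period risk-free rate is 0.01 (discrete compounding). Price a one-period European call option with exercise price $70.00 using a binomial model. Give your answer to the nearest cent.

$9.90

Risk-neutral probability p = (1 + 0.01 − 0.65)/(1.1 − 0.65) = 0.3600/0.4500 = 0.8000
Terminal stock prices: S_u = 82.5, S_d = 48.75
Terminal payoffs (S − K): max(12.5, 0) = 12.5, max(-21.25, 0) = 0
Node 0 (S = 75): V_0 = 1/1.01·[0.8000·12.5000 + 0.2000·0.0000] = 9.9010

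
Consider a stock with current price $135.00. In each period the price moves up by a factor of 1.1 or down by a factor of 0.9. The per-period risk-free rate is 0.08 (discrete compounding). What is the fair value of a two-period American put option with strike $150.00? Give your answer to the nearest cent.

$15.00

Risk-neutral probability p = (1 + 0.08 − 0.9)/(1.1 − 0.9) = 0.1800/0.2000 = 0.9000
Terminal stock prices: S_uu = 163.4, S_ud = 133.7, S_dd = 109.4
Terminal payoffs (K − S): max(-13.35, 0) = 0, max(16.35, 0) = 16.35, max(40.65, 0) = 40.65
Node u (S = 148.5): continuation = 1/1.08·[0.9000·0.0000 + 0.1000·16.3500] = 1.5139; exercise value = 1.5000 ≤ continuation, so V_u = 1.5139
Node d (S = 121.5): continuation = 1/1.08·[0.9000·16.3500 + 0.1000·40.6500] = 17.3889; exercise value = 28.5000 > continuation, so V_d = 28.5000 (exercise)
Node 0 (S = 135): continuation = 1/1.08·[0.9000·1.5139 + 0.1000·28.5000] = 3.9005; exercise value = 15.0000 > continuation, so V_0 = 15.0000 (exercise)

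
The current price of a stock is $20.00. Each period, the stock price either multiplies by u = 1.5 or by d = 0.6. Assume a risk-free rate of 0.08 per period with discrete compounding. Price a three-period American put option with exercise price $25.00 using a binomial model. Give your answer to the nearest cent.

$7.11

Risk-neutral probability p = (1 + 0.08 − 0.6)/(1.5 − 0.6) = 0.4800/0.9000 = 0.5333
Terminal stock prices: S_uuu = 67.5, S_uud = 27, S_udd = 10.8, S_ddd = 4.32
Terminal payoffs (K − S): max(-42.5, 0) = 0, max(-2, 0) = 0, max(14.2, 0) = 14.2, max(20.68, 0) = 20.68
Node uu (S = 45): continuation = 1/1.08·[0.5333·0.0000 + 0.4667·0.0000] = 0.0000; exercise value = 0.0000 ≤ continuation, so V_uu = 0.0000
Node ud (S = 18): continuation = 1/1.08·[0.5333·0.0000 + 0.4667·14.2000] = 6.1358; exercise value = 7.0000 > continuation, so V_ud = 7.0000 (exercise)
Node dd (S = 7.2): continuation = 1/1.08·[0.5333·14.2000 + 0.4667·20.6800] = 15.9481; exercise value = 17.8000 > continuation, so V_dd = 17.8000 (exercise)
Node u (S = 30): continuation = 1/1.08·[0.5333·0.0000 + 0.4667·7.0000] = 3.0247; exercise value = 0.0000 ≤ continuation, so V_u = 3.0247
Node d (S = 12): continuation = 1/1.08·[0.5333·7.0000 + 0.4667·17.8000] = 11.1481; exercise value = 13.0000 > continuation, so V_d = 13.0000 (exercise)
Node 0 (S = 20): continuation = 1/1.08·[0.5333·3.0247 + 0.4667·13.0000] = 7.1110; exercise value = 5.0000 ≤ continuation, so V_0 = 7.1110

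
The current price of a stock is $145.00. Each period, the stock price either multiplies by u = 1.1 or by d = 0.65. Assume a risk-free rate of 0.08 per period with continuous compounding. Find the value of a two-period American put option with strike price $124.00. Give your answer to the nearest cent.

Risk-neutral probability p = (e^0.08 − 0.65)/(1.1 − 0.65) = 0.4333/0.4500 = 0.9629
Terminal stock prices: S_uu = 175.5, S_ud = 103.7, S_dd = 61.26
Terminal payoffs (K − S): max(-51.45, 0) = 0, max(20.33, 0) = 20.33, max(62.74, 0) = 62.74
Node u (S = 159.5): continuation = e^(−0.08)·[0.9629·0.0000 + 0.0371·20.3250] = 0.6968; exercise value = 0.0000 ≤ continuation, so V_u = 0.6968
Node d (S = 94.25): continuation = e^(−0.08)·[0.9629·20.3250 + 0.0371·62.7375] = 20.2164; exercise value = 29.7500 > continuation, so V_d = 29.7500 (exercise)
Node 0 (S = 145): continuation = e^(−0.08)·[0.9629·0.6968 + 0.0371·29.7500] = 1.6393; exercise value = 0.0000 ≤ continuation, so V_0 = 1.6393

$1.64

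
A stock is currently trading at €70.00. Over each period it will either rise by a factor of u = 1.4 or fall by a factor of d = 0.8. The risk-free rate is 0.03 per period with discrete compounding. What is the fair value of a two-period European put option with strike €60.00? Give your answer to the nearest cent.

€5.45

Risk-neutral probability p = (1 + 0.03 − 0.8)/(1.4 − 0.8) = 0.2300/0.6000 = 0.3833
Terminal stock prices: S_uu = 137.2, S_ud = 78.4, S_dd = 44.8
Terminal payoffs (K − S): max(-77.2, 0) = 0, max(-18.4, 0) = 0, max(15.2, 0) = 15.2
Node u (S = 98): V_u = 1/1.03·[0.3833·0.0000 + 0.6167·0.0000] = 0.0000
Node d (S = 56): V_d = 1/1.03·[0.3833·0.0000 + 0.6167·15.2000] = 9.1003
Node 0 (S = 70): V_0 = 1/1.03·[0.3833·0.0000 + 0.6167·9.1003] = 5.4484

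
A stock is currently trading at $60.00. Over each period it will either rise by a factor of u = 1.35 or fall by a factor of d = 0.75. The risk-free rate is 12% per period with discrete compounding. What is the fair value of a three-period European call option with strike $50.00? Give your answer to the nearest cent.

$26.26

Risk-neutral probability p = (1 + 0.12 − 0.75)/(1.35 − 0.75) = 0.3700/0.6000 = 0.6167
Terminal stock prices: S_uuu = 147.6, S_uud = 82.01, S_udd = 45.56, S_ddd = 25.31
Terminal payoffs (S − K): max(97.62, 0) = 97.62, max(32.01, 0) = 32.01, max(-4.438, 0) = 0, max(-24.69, 0) = 0
Node uu (S = 109.4): V_uu = 1/1.12·[0.6167·97.6225 + 0.3833·32.0125] = 64.7071
Node ud (S = 60.75): V_ud = 1/1.12·[0.6167·32.0125 + 0.3833·0.0000] = 17.6259
Node dd (S = 33.75): V_dd = 1/1.12·[0.6167·0.0000 + 0.3833·0.0000] = 0.0000
Node u (S = 81): V_u = 1/1.12·[0.6167·64.7071 + 0.3833·17.6259] = 41.6601
Node d (S = 45): V_d = 1/1.12·[0.6167·17.6259 + 0.3833·0.0000] = 9.7048
Node 0 (S = 60): V_0 = 1/1.12·[0.6167·41.6601 + 0.3833·9.7048] = 26.2594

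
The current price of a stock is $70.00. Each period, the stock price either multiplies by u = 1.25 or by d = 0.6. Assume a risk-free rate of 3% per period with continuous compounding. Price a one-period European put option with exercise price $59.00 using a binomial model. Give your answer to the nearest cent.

Risk-neutral probability p = (e^0.03 − 0.6)/(1.25 − 0.6) = 0.4305/0.6500 = 0.6622
Terminal stock prices: S_u = 87.5, S_d = 42
Terminal payoffs (K − S): max(-28.5, 0) = 0, max(17, 0) = 17
Node 0 (S = 70): V_0 = e^(−0.03)·[0.6622·0.0000 + 0.3378·17.0000] = 5.5723

$5.57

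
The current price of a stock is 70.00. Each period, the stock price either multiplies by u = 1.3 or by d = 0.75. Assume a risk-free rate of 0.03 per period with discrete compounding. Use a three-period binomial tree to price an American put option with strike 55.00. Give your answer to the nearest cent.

4.41

Risk-neutral probability p = (1 + 0.03 − 0.75)/(1.3 − 0.75) = 0.2800/0.5500 = 0.5091
Terminal stock prices: S_uuu = 153.8, S_uud = 88.73, S_udd = 51.19, S_ddd = 29.53
Terminal payoffs (K − S): max(-98.79, 0) = 0, max(-33.73, 0) = 0, max(3.812, 0) = 3.812, max(25.47, 0) = 25.47
Node uu (S = 118.3): continuation = 1/1.03·[0.5091·0.0000 + 0.4909·0.0000] = 0.0000; exercise value = 0.0000 ≤ continuation, so V_uu = 0.0000
Node ud (S = 68.25): continuation = 1/1.03·[0.5091·0.0000 + 0.4909·3.8125] = 1.8171; exercise value = 0.0000 ≤ continuation, so V_ud = 1.8171
Node dd (S = 39.38): continuation = 1/1.03·[0.5091·3.8125 + 0.4909·25.4688] = 14.0231; exercise value = 15.6250 > continuation, so V_dd = 15.6250 (exercise)
Node u (S = 91): continuation = 1/1.03·[0.5091·0.0000 + 0.4909·1.8171] = 0.8660; exercise value = 0.0000 ≤ continuation, so V_u = 0.8660
Node d (S = 52.5): continuation = 1/1.03·[0.5091·1.8171 + 0.4909·15.6250] = 8.3452; exercise value = 2.5000 ≤ continuation, so V_d = 8.3452
Node 0 (S = 70): continuation = 1/1.03·[0.5091·0.8660 + 0.4909·8.3452] = 4.4054; exercise value = 0.0000 ≤ continuation, so V_0 = 4.4054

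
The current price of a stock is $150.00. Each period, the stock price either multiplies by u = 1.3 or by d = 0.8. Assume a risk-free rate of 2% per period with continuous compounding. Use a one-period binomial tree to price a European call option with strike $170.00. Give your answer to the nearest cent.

$10.79

Risk-neutral probability p = (e^0.02 − 0.8)/(1.3 − 0.8) = 0.2202/0.5000 = 0.4404
Terminal stock prices: S_u = 195, S_d = 120
Terminal payoffs (S − K): max(25, 0) = 25, max(-50, 0) = 0
Node 0 (S = 150): V_0 = e^(−0.02)·[0.4404·25.0000 + 0.5596·0.0000] = 10.7921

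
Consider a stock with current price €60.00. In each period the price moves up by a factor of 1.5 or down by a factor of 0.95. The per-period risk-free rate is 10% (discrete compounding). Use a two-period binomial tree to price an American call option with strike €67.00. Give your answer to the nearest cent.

€10.25

Risk-neutral probability p = (1 + 0.1 − 0.95)/(1.5 − 0.95) = 0.1500/0.5500 = 0.2727
Terminal stock prices: S_uu = 135, S_ud = 85.5, S_dd = 54.15
Terminal payoffs (S − K): max(68, 0) = 68, max(18.5, 0) = 18.5, max(-12.85, 0) = 0
Node u (S = 90): continuation = 1/1.1·[0.2727·68.0000 + 0.7273·18.5000] = 29.0909; exercise value = 23.0000 ≤ continuation, so V_u = 29.0909
Node d (S = 57): continuation = 1/1.1·[0.2727·18.5000 + 0.7273·0.0000] = 4.5868; exercise value = 0.0000 ≤ continuation, so V_d = 4.5868
Node 0 (S = 60): continuation = 1/1.1·[0.2727·29.0909 + 0.7273·4.5868] = 10.2452; exercise value = 0.0000 ≤ continuation, so V_0 = 10.2452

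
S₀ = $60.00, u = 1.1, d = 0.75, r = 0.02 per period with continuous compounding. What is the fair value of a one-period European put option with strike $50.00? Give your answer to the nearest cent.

$1.12

Risk-neutral probability p = (e^0.02 − 0.75)/(1.1 − 0.75) = 0.2702/0.3500 = 0.7720
Terminal stock prices: S_u = 66, S_d = 45
Terminal payoffs (K − S): max(-16, 0) = 0, max(5, 0) = 5
Node 0 (S = 60): V_0 = e^(−0.02)·[0.7720·0.0000 + 0.2280·5.0000] = 1.1174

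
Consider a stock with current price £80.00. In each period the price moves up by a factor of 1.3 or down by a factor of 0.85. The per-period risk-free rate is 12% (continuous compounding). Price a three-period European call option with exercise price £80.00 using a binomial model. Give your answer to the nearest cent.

Risk-neutral probability p = (e^0.12 − 0.85)/(1.3 − 0.85) = 0.2775/0.4500 = 0.6167
Terminal stock prices: S_uuu = 175.8, S_uud = 114.9, S_udd = 75.14, S_ddd = 49.13
Terminal payoffs (S − K): max(95.76, 0) = 95.76, max(34.92, 0) = 34.92, max(-4.86, 0) = 0, max(-30.87, 0) = 0
Node uu (S = 135.2): V_uu = e^(−0.12)·[0.6167·95.7600 + 0.3833·34.9200] = 64.2464
Node ud (S = 88.4): V_ud = e^(−0.12)·[0.6167·34.9200 + 0.3833·0.0000] = 19.0987
Node dd (S = 57.8): V_dd = e^(−0.12)·[0.6167·0.0000 + 0.3833·0.0000] = 0.0000
Node u (S = 104): V_u = e^(−0.12)·[0.6167·64.2464 + 0.3833·19.0987] = 41.6316
Node d (S = 68): V_d = e^(−0.12)·[0.6167·19.0987 + 0.3833·0.0000] = 10.4456
Node 0 (S = 80): V_0 = e^(−0.12)·[0.6167·41.6316 + 0.3833·10.4456] = 26.3209

£26.32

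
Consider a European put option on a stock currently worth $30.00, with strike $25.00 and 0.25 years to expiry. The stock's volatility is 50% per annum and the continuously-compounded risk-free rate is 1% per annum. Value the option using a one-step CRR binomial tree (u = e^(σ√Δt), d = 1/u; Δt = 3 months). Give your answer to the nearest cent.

CRR parameters: u = e^(σ√Δt) = e^(0.5·√0.25) = 1.2840, d = 1/u = 0.7788
Per-period rate: rΔt = 0.01·0.25 = 0.0025, so R = e^0.0025 = 1.0025
Risk-neutral probability p = (e^0.0025 − 0.7788)/(1.2840 − 0.7788) = 0.2237/0.5052 = 0.4428
Terminal stock prices: S_u = 38.52, S_d = 23.36
Terminal payoffs (K − S): max(-13.52, 0) = 0, max(1.636, 0) = 1.636
Node 0 (S = 30): V_0 = e^(−0.0025)·[0.4428·0.0000 + 0.5572·1.6360] = 0.9093

$0.91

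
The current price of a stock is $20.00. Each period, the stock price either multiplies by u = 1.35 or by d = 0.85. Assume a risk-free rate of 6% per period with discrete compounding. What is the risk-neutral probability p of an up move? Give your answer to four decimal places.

p = 0.4200

Risk-neutral probability p = (1 + 0.06 − 0.85)/(1.35 − 0.85) = 0.2100/0.5000 = 0.4200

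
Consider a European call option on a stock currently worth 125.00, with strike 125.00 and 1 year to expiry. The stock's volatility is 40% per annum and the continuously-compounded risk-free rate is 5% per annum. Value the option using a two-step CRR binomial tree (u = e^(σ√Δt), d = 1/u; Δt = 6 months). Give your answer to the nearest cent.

20.31

CRR parameters: u = e^(σ√Δt) = e^(0.4·√0.5) = 1.3269, d = 1/u = 0.7536
Per-period rate: rΔt = 0.05·0.5 = 0.025, so R = e^0.025 = 1.0253
Risk-neutral probability p = (e^0.025 − 0.7536)/(1.3269 − 0.7536) = 0.2717/0.5733 = 0.4739
Terminal stock prices: S_uu = 220.1, S_ud = 125, S_dd = 71
Terminal payoffs (S − K): max(95.08, 0) = 95.08, max(0, 0) = 0, max(-54, 0) = 0
Node u (S = 165.9): V_u = e^(−0.025)·[0.4739·95.0818 + 0.5261·0.0000] = 43.9483
Node d (S = 94.2): V_d = e^(−0.025)·[0.4739·0.0000 + 0.5261·0.0000] = 0.0000
Node 0 (S = 125): V_0 = e^(−0.025)·[0.4739·43.9483 + 0.5261·0.0000] = 20.3136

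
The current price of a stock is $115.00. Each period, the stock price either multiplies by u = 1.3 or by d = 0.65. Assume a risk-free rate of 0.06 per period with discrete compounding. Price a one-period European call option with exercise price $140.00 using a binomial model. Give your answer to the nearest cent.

$5.65

Risk-neutral probability p = (1 + 0.06 − 0.65)/(1.3 − 0.65) = 0.4100/0.6500 = 0.6308
Terminal stock prices: S_u = 149.5, S_d = 74.75
Terminal payoffs (S − K): max(9.5, 0) = 9.5, max(-65.25, 0) = 0
Node 0 (S = 115): V_0 = 1/1.06·[0.6308·9.5000 + 0.3692·0.0000] = 5.6531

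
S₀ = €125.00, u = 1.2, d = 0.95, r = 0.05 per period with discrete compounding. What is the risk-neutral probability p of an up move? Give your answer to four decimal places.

p = 0.4000

Risk-neutral probability p = (1 + 0.05 − 0.95)/(1.2 − 0.95) = 0.1000/0.2500 = 0.4000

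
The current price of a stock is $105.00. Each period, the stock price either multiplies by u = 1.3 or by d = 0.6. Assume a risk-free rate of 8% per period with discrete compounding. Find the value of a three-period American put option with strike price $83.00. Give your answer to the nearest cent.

Risk-neutral probability p = (1 + 0.08 − 0.6)/(1.3 − 0.6) = 0.4800/0.7000 = 0.6857
Terminal stock prices: S_uuu = 230.7, S_uud = 106.5, S_udd = 49.14, S_ddd = 22.68
Terminal payoffs (K − S): max(-147.7, 0) = 0, max(-23.47, 0) = 0, max(33.86, 0) = 33.86, max(60.32, 0) = 60.32
Node uu (S = 177.5): continuation = 1/1.08·[0.6857·0.0000 + 0.3143·0.0000] = 0.0000; exercise value = 0.0000 ≤ continuation, so V_uu = 0.0000
Node ud (S = 81.9): continuation = 1/1.08·[0.6857·0.0000 + 0.3143·33.8600] = 9.8534; exercise value = 1.1000 ≤ continuation, so V_ud = 9.8534
Node dd (S = 37.8): continuation = 1/1.08·[0.6857·33.8600 + 0.3143·60.3200] = 39.0519; exercise value = 45.2000 > continuation, so V_dd = 45.2000 (exercise)
Node u (S = 136.5): continuation = 1/1.08·[0.6857·0.0000 + 0.3143·9.8534] = 2.8674; exercise value = 0.0000 ≤ continuation, so V_u = 2.8674
Node d (S = 63): continuation = 1/1.08·[0.6857·9.8534 + 0.3143·45.2000] = 19.4096; exercise value = 20.0000 > continuation, so V_d = 20.0000 (exercise)
Node 0 (S = 105): continuation = 1/1.08·[0.6857·2.8674 + 0.3143·20.0000] = 7.6407; exercise value = 0.0000 ≤ continuation, so V_0 = 7.6407

$7.64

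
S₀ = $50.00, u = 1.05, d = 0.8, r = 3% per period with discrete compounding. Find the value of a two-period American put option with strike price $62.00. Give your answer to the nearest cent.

Risk-neutral probability p = (1 + 0.03 − 0.8)/(1.05 − 0.8) = 0.2300/0.2500 = 0.9200
Terminal stock prices: S_uu = 55.12, S_ud = 42, S_dd = 32
Terminal payoffs (K − S): max(6.875, 0) = 6.875, max(20, 0) = 20, max(30, 0) = 30
Node u (S = 52.5): continuation = 1/1.03·[0.9200·6.8750 + 0.0800·20.0000] = 7.6942; exercise value = 9.5000 > continuation, so V_u = 9.5000 (exercise)
Node d (S = 40): continuation = 1/1.03·[0.9200·20.0000 + 0.0800·30.0000] = 20.1942; exercise value = 22.0000 > continuation, so V_d = 22.0000 (exercise)
Node 0 (S = 50): continuation = 1/1.03·[0.9200·9.5000 + 0.0800·22.0000] = 10.1942; exercise value = 12.0000 > continuation, so V_0 = 12.0000 (exercise)

$12.00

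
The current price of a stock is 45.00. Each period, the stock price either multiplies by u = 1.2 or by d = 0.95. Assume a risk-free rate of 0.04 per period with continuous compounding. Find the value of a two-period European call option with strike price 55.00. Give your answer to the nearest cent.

1.19

Risk-neutral probability p = (e^0.04 − 0.95)/(1.2 − 0.95) = 0.0908/0.2500 = 0.3632
Terminal stock prices: S_uu = 64.8, S_ud = 51.3, S_dd = 40.61
Terminal payoffs (S − K): max(9.8, 0) = 9.8, max(-3.7, 0) = 0, max(-14.39, 0) = 0
Node u (S = 54): V_u = e^(−0.04)·[0.3632·9.8000 + 0.6368·0.0000] = 3.4202
Node d (S = 42.75): V_d = e^(−0.04)·[0.3632·0.0000 + 0.6368·0.0000] = 0.0000
Node 0 (S = 45): V_0 = e^(−0.04)·[0.3632·3.4202 + 0.6368·0.0000] = 1.1937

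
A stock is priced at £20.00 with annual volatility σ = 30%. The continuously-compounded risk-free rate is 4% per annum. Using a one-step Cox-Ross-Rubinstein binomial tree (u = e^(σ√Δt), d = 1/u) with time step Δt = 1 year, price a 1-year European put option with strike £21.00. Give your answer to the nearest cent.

CRR parameters: u = e^(σ√Δt) = e^(0.3·√1) = 1.3499, d = 1/u = 0.7408
Per-period rate: rΔt = 0.04·1 = 0.04, so R = e^0.04 = 1.0408
Risk-neutral probability p = (e^0.04 − 0.7408)/(1.3499 − 0.7408) = 0.3000/0.6090 = 0.4926
Terminal stock prices: S_u = 27, S_d = 14.82
Terminal payoffs (K − S): max(-5.997, 0) = 0, max(6.184, 0) = 6.184
Node 0 (S = 20): V_0 = e^(−0.04)·[0.4926·0.0000 + 0.5074·6.1836] = 3.0148

£3.01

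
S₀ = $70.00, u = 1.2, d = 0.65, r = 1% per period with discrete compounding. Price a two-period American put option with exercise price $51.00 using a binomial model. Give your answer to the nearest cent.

Risk-neutral probability p = (1 + 0.01 − 0.65)/(1.2 − 0.65) = 0.3600/0.5500 = 0.6545
Terminal stock prices: S_uu = 100.8, S_ud = 54.6, S_dd = 29.58
Terminal payoffs (K − S): max(-49.8, 0) = 0, max(-3.6, 0) = 0, max(21.42, 0) = 21.42
Node u (S = 84): continuation = 1/1.01·[0.6545·0.0000 + 0.3455·0.0000] = 0.0000; exercise value = 0.0000 ≤ continuation, so V_u = 0.0000
Node d (S = 45.5): continuation = 1/1.01·[0.6545·0.0000 + 0.3455·21.4250] = 7.3281; exercise value = 5.5000 ≤ continuation, so V_d = 7.3281
Node 0 (S = 70): continuation = 1/1.01·[0.6545·0.0000 + 0.3455·7.3281] = 2.5065; exercise value = 0.0000 ≤ continuation, so V_0 = 2.5065

$2.51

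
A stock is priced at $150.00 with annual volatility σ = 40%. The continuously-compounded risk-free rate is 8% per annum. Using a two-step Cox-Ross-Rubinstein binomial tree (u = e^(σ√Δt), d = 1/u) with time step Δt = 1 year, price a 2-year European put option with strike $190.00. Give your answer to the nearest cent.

$42.88

CRR parameters: u = e^(σ√Δt) = e^(0.4·√1) = 1.4918, d = 1/u = 0.6703
Per-period rate: rΔt = 0.08·1 = 0.08, so R = e^0.08 = 1.0833
Risk-neutral probability p = (e^0.08 − 0.6703)/(1.4918 − 0.6703) = 0.4130/0.8215 = 0.5027
Terminal stock prices: S_uu = 333.8, S_ud = 150, S_dd = 67.4
Terminal payoffs (K − S): max(-143.8, 0) = 0, max(40, 0) = 40, max(122.6, 0) = 122.6
Node u (S = 223.8): V_u = e^(−0.08)·[0.5027·0.0000 + 0.4973·40.0000] = 18.3628
Node d (S = 100.5): V_d = e^(−0.08)·[0.5027·40.0000 + 0.4973·122.6007] = 74.8441
Node 0 (S = 150): V_0 = e^(−0.08)·[0.5027·18.3628 + 0.4973·74.8441] = 42.8798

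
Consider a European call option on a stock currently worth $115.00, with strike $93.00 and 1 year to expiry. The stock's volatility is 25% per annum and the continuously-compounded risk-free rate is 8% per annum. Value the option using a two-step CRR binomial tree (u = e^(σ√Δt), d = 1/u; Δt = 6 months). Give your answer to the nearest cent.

CRR parameters: u = e^(σ√Δt) = e^(0.25·√0.5) = 1.1934, d = 1/u = 0.8380
Per-period rate: rΔt = 0.08·0.5 = 0.04, so R = e^0.04 = 1.0408
Risk-neutral probability p = (e^0.04 − 0.8380)/(1.1934 − 0.8380) = 0.2028/0.3554 = 0.5708
Terminal stock prices: S_uu = 163.8, S_ud = 115, S_dd = 80.75
Terminal payoffs (S − K): max(70.77, 0) = 70.77, max(22, 0) = 22, max(-12.25, 0) = 0
Node u (S = 137.2): V_u = e^(−0.04)·[0.5708·70.7737 + 0.4292·22.0000] = 47.8835
Node d (S = 96.37): V_d = e^(−0.04)·[0.5708·22.0000 + 0.4292·0.0000] = 12.0642
Node 0 (S = 115): V_0 = e^(−0.04)·[0.5708·47.8835 + 0.4292·12.0642] = 31.2335

$31.23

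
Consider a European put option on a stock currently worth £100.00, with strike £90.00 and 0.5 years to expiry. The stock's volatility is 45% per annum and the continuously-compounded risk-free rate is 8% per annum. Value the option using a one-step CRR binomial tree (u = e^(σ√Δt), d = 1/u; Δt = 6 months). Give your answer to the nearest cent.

£8.55

CRR parameters: u = e^(σ√Δt) = e^(0.45·√0.5) = 1.3746, d = 1/u = 0.7275
Per-period rate: rΔt = 0.08·0.5 = 0.04, so R = e^0.04 = 1.0408
Risk-neutral probability p = (e^0.04 − 0.7275)/(1.3746 − 0.7275) = 0.3134/0.6472 = 0.4842
Terminal stock prices: S_u = 137.5, S_d = 72.75
Terminal payoffs (K − S): max(-47.46, 0) = 0, max(17.25, 0) = 17.25
Node 0 (S = 100): V_0 = e^(−0.04)·[0.4842·0.0000 + 0.5158·17.2541] = 8.5512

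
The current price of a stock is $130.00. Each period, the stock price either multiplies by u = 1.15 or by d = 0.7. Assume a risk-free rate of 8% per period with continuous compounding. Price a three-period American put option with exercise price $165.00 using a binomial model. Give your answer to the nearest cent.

$35.00

Risk-neutral probability p = (e^0.08 − 0.7)/(1.15 − 0.7) = 0.3833/0.4500 = 0.8517
Terminal stock prices: S_uuu = 197.7, S_uud = 120.3, S_udd = 73.25, S_ddd = 44.59
Terminal payoffs (K − S): max(-32.71, 0) = 0, max(44.65, 0) = 44.65, max(91.75, 0) = 91.75, max(120.4, 0) = 120.4
Node uu (S = 171.9): continuation = e^(−0.08)·[0.8517·0.0000 + 0.1483·44.6525] = 6.1108; exercise value = 0.0000 ≤ continuation, so V_uu = 6.1108
Node ud (S = 104.6): continuation = e^(−0.08)·[0.8517·44.6525 + 0.1483·91.7450] = 47.6642; exercise value = 60.3500 > continuation, so V_ud = 60.3500 (exercise)
Node dd (S = 63.7): continuation = e^(−0.08)·[0.8517·91.7450 + 0.1483·120.4100] = 88.6142; exercise value = 101.3000 > continuation, so V_dd = 101.3000 (exercise)
Node u (S = 149.5): continuation = e^(−0.08)·[0.8517·6.1108 + 0.1483·60.3500] = 13.0638; exercise value = 15.5000 > continuation, so V_u = 15.5000 (exercise)
Node d (S = 91): continuation = e^(−0.08)·[0.8517·60.3500 + 0.1483·101.3000] = 61.3142; exercise value = 74.0000 > continuation, so V_d = 74.0000 (exercise)
Node 0 (S = 130): continuation = e^(−0.08)·[0.8517·15.5000 + 0.1483·74.0000] = 22.3142; exercise value = 35.0000 > continuation, so V_0 = 35.0000 (exercise)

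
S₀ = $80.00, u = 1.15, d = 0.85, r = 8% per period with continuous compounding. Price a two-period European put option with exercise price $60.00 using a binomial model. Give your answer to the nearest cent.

Risk-neutral probability p = (e^0.08 − 0.85)/(1.15 − 0.85) = 0.2333/0.3000 = 0.7776
Terminal stock prices: S_uu = 105.8, S_ud = 78.2, S_dd = 57.8
Terminal payoffs (K − S): max(-45.8, 0) = 0, max(-18.2, 0) = 0, max(2.2, 0) = 2.2
Node u (S = 92): V_u = e^(−0.08)·[0.7776·0.0000 + 0.2224·0.0000] = 0.0000
Node d (S = 68): V_d = e^(−0.08)·[0.7776·0.0000 + 0.2224·2.2000] = 0.4516
Node 0 (S = 80): V_0 = e^(−0.08)·[0.7776·0.0000 + 0.2224·0.4516] = 0.0927

$0.09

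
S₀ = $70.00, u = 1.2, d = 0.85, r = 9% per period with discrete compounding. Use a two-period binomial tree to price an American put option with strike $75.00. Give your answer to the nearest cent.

Risk-neutral probability p = (1 + 0.09 − 0.85)/(1.2 − 0.85) = 0.2400/0.3500 = 0.6857
Terminal stock prices: S_uu = 100.8, S_ud = 71.4, S_dd = 50.57
Terminal payoffs (K − S): max(-25.8, 0) = 0, max(3.6, 0) = 3.6, max(24.43, 0) = 24.43
Node u (S = 84): continuation = 1/1.09·[0.6857·0.0000 + 0.3143·3.6000] = 1.0380; exercise value = 0.0000 ≤ continuation, so V_u = 1.0380
Node d (S = 59.5): continuation = 1/1.09·[0.6857·3.6000 + 0.3143·24.4250] = 9.3073; exercise value = 15.5000 > continuation, so V_d = 15.5000 (exercise)
Node 0 (S = 70): continuation = 1/1.09·[0.6857·1.0380 + 0.3143·15.5000] = 5.1222; exercise value = 5.0000 ≤ continuation, so V_0 = 5.1222

$5.12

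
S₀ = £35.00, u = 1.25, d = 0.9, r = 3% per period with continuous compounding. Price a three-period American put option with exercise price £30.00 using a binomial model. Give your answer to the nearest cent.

Risk-neutral probability p = (e^0.03 − 0.9)/(1.25 − 0.9) = 0.1305/0.3500 = 0.3727
Terminal stock prices: S_uuu = 68.36, S_uud = 49.22, S_udd = 35.44, S_ddd = 25.52
Terminal payoffs (K − S): max(-38.36, 0) = 0, max(-19.22, 0) = 0, max(-5.438, 0) = 0, max(4.485, 0) = 4.485
Node uu (S = 54.69): continuation = e^(−0.03)·[0.3727·0.0000 + 0.6273·0.0000] = 0.0000; exercise value = 0.0000 ≤ continuation, so V_uu = 0.0000
Node ud (S = 39.38): continuation = e^(−0.03)·[0.3727·0.0000 + 0.6273·0.0000] = 0.0000; exercise value = 0.0000 ≤ continuation, so V_ud = 0.0000
Node dd (S = 28.35): continuation = e^(−0.03)·[0.3727·0.0000 + 0.6273·4.4850] = 2.7302; exercise value = 1.6500 ≤ continuation, so V_dd = 2.7302
Node u (S = 43.75): continuation = e^(−0.03)·[0.3727·0.0000 + 0.6273·0.0000] = 0.0000; exercise value = 0.0000 ≤ continuation, so V_u = 0.0000
Node d (S = 31.5): continuation = e^(−0.03)·[0.3727·0.0000 + 0.6273·2.7302] = 1.6619; exercise value = 0.0000 ≤ continuation, so V_d = 1.6619
Node 0 (S = 35): continuation = e^(−0.03)·[0.3727·0.0000 + 0.6273·1.6619] = 1.0117; exercise value = 0.0000 ≤ continuation, so V_0 = 1.0117

£1.01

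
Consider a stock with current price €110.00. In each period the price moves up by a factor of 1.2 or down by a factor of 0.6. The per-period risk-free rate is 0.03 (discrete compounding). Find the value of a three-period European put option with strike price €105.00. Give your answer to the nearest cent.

€14.75

Risk-neutral probability p = (1 + 0.03 − 0.6)/(1.2 − 0.6) = 0.4300/0.6000 = 0.7167
Terminal stock prices: S_uuu = 190.1, S_uud = 95.04, S_udd = 47.52, S_ddd = 23.76
Terminal payoffs (K − S): max(-85.08, 0) = 0, max(9.96, 0) = 9.96, max(57.48, 0) = 57.48, max(81.24, 0) = 81.24
Node uu (S = 158.4): V_uu = 1/1.03·[0.7167·0.0000 + 0.2833·9.9600] = 2.7398
Node ud (S = 79.2): V_ud = 1/1.03·[0.7167·9.9600 + 0.2833·57.4800] = 22.7417
Node dd (S = 39.6): V_dd = 1/1.03·[0.7167·57.4800 + 0.2833·81.2400] = 62.3417
Node u (S = 132): V_u = 1/1.03·[0.7167·2.7398 + 0.2833·22.7417] = 8.1622
Node d (S = 66): V_d = 1/1.03·[0.7167·22.7417 + 0.2833·62.3417] = 32.9726
Node 0 (S = 110): V_0 = 1/1.03·[0.7167·8.1622 + 0.2833·32.9726] = 14.7493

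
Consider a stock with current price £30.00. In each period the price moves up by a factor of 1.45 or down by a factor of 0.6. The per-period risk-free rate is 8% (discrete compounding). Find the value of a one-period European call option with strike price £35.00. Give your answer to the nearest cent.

£4.44

Risk-neutral probability p = (1 + 0.08 − 0.6)/(1.45 − 0.6) = 0.4800/0.8500 = 0.5647
Terminal stock prices: S_u = 43.5, S_d = 18
Terminal payoffs (S − K): max(8.5, 0) = 8.5, max(-17, 0) = 0
Node 0 (S = 30): V_0 = 1/1.08·[0.5647·8.5000 + 0.4353·0.0000] = 4.4444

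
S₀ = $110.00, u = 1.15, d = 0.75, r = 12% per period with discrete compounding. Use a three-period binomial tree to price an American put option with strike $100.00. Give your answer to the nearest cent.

Risk-neutral probability p = (1 + 0.12 − 0.75)/(1.15 − 0.75) = 0.3700/0.4000 = 0.9250
Terminal stock prices: S_uuu = 167.3, S_uud = 109.1, S_udd = 71.16, S_ddd = 46.41
Terminal payoffs (K − S): max(-67.3, 0) = 0, max(-9.106, 0) = 0, max(28.84, 0) = 28.84, max(53.59, 0) = 53.59
Node uu (S = 145.5): continuation = 1/1.12·[0.9250·0.0000 + 0.0750·0.0000] = 0.0000; exercise value = 0.0000 ≤ continuation, so V_uu = 0.0000
Node ud (S = 94.87): continuation = 1/1.12·[0.9250·0.0000 + 0.0750·28.8438] = 1.9315; exercise value = 5.1250 > continuation, so V_ud = 5.1250 (exercise)
Node dd (S = 61.88): continuation = 1/1.12·[0.9250·28.8438 + 0.0750·53.5938] = 27.4107; exercise value = 38.1250 > continuation, so V_dd = 38.1250 (exercise)
Node u (S = 126.5): continuation = 1/1.12·[0.9250·0.0000 + 0.0750·5.1250] = 0.3432; exercise value = 0.0000 ≤ continuation, so V_u = 0.3432
Node d (S = 82.5): continuation = 1/1.12·[0.9250·5.1250 + 0.0750·38.1250] = 6.7857; exercise value = 17.5000 > continuation, so V_d = 17.5000 (exercise)
Node 0 (S = 110): continuation = 1/1.12·[0.9250·0.3432 + 0.0750·17.5000] = 1.4553; exercise value = 0.0000 ≤ continuation, so V_0 = 1.4553

$1.46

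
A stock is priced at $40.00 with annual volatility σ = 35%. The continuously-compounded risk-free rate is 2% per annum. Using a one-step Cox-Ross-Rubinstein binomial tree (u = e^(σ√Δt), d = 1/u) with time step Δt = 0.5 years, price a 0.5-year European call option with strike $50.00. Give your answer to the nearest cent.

$0.56

CRR parameters: u = e^(σ√Δt) = e^(0.35·√0.5) = 1.2808, d = 1/u = 0.7808
Per-period rate: rΔt = 0.02·0.5 = 0.01, so R = e^0.01 = 1.0101
Risk-neutral probability p = (e^0.01 − 0.7808)/(1.2808 − 0.7808) = 0.2293/0.5000 = 0.4585
Terminal stock prices: S_u = 51.23, S_d = 31.23
Terminal payoffs (S − K): max(1.232, 0) = 1.232, max(-18.77, 0) = 0
Node 0 (S = 40): V_0 = e^(−0.01)·[0.4585·1.2321 + 0.5415·0.0000] = 0.5594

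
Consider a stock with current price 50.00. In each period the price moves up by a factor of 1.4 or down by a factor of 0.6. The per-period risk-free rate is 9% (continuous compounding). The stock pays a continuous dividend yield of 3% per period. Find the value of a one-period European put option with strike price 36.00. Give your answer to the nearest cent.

2.32

Per-period risk-free factor R = e^0.09 = 1.0942; dividend-adjusted growth = e^(0.09−0.03) = 1.0618.
Risk-neutral probability p = (1.0618 − 0.6)/(1.4 − 0.6) = 0.4618/0.8000 = 0.5773
Terminal stock prices: S_u = 70, S_d = 30
Terminal payoffs (K − S): max(-34, 0) = 0, max(6, 0) = 6
Node 0 (S = 50): V_0 = e^(−0.09)·[0.5773·0.0000 + 0.4227·6.0000] = 2.3179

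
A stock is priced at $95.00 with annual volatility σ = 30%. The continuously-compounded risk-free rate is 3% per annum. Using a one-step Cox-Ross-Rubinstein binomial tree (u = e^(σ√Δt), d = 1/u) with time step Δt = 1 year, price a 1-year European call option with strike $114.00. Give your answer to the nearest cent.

$6.57

CRR parameters: u = e^(σ√Δt) = e^(0.3·√1) = 1.3499, d = 1/u = 0.7408
Per-period rate: rΔt = 0.03·1 = 0.03, so R = e^0.03 = 1.0305
Risk-neutral probability p = (e^0.03 − 0.7408)/(1.3499 − 0.7408) = 0.2896/0.6090 = 0.4756
Terminal stock prices: S_u = 128.2, S_d = 70.38
Terminal payoffs (S − K): max(14.24, 0) = 14.24, max(-43.62, 0) = 0
Node 0 (S = 95): V_0 = e^(−0.03)·[0.4756·14.2366 + 0.5244·0.0000] = 6.5703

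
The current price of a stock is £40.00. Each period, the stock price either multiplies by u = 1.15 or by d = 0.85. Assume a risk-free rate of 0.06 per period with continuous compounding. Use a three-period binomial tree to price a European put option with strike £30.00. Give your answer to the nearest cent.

Risk-neutral probability p = (e^0.06 − 0.85)/(1.15 − 0.85) = 0.2118/0.3000 = 0.7061
Terminal stock prices: S_uuu = 60.83, S_uud = 44.96, S_udd = 33.23, S_ddd = 24.56
Terminal payoffs (K − S): max(-30.83, 0) = 0, max(-14.96, 0) = 0, max(-3.235, 0) = 0, max(5.435, 0) = 5.435
Node uu (S = 52.9): V_uu = e^(−0.06)·[0.7061·0.0000 + 0.2939·0.0000] = 0.0000
Node ud (S = 39.1): V_ud = e^(−0.06)·[0.7061·0.0000 + 0.2939·0.0000] = 0.0000
Node dd (S = 28.9): V_dd = e^(−0.06)·[0.7061·0.0000 + 0.2939·5.4350] = 1.5042
Node u (S = 46): V_u = e^(−0.06)·[0.7061·0.0000 + 0.2939·0.0000] = 0.0000
Node d (S = 34): V_d = e^(−0.06)·[0.7061·0.0000 + 0.2939·1.5042] = 0.4163
Node 0 (S = 40): V_0 = e^(−0.06)·[0.7061·0.0000 + 0.2939·0.4163] = 0.1152

£0.12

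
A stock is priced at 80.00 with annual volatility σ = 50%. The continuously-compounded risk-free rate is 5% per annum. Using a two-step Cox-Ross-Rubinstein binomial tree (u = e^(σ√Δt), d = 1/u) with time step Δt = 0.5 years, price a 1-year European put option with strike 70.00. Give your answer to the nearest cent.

8.87

CRR parameters: u = e^(σ√Δt) = e^(0.5·√0.5) = 1.4241, d = 1/u = 0.7022
Per-period rate: rΔt = 0.05·0.5 = 0.025, so R = e^0.025 = 1.0253
Risk-neutral probability p = (e^0.025 − 0.7022)/(1.4241 − 0.7022) = 0.3231/0.7219 = 0.4476
Terminal stock prices: S_uu = 162.2, S_ud = 80, S_dd = 39.45
Terminal payoffs (K − S): max(-92.25, 0) = 0, max(-10, 0) = 0, max(30.55, 0) = 30.55
Node u (S = 113.9): V_u = e^(−0.025)·[0.4476·0.0000 + 0.5524·0.0000] = 0.0000
Node d (S = 56.18): V_d = e^(−0.025)·[0.4476·0.0000 + 0.5524·30.5545] = 16.4620
Node 0 (S = 80): V_0 = e^(−0.025)·[0.4476·0.0000 + 0.5524·16.4620] = 8.8693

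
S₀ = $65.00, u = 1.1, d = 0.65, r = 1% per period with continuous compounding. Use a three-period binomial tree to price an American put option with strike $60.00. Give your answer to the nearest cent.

Risk-neutral probability p = (e^0.01 − 0.65)/(1.1 − 0.65) = 0.3601/0.4500 = 0.8001
Terminal stock prices: S_uuu = 86.52, S_uud = 51.12, S_udd = 30.21, S_ddd = 17.85
Terminal payoffs (K − S): max(-26.52, 0) = 0, max(8.877, 0) = 8.877, max(29.79, 0) = 29.79, max(42.15, 0) = 42.15
Node uu (S = 78.65): continuation = e^(−0.01)·[0.8001·0.0000 + 0.1999·8.8775] = 1.7569; exercise value = 0.0000 ≤ continuation, so V_uu = 1.7569
Node ud (S = 46.48): continuation = e^(−0.01)·[0.8001·8.8775 + 0.1999·29.7912] = 12.9280; exercise value = 13.5250 > continuation, so V_ud = 13.5250 (exercise)
Node dd (S = 27.46): continuation = e^(−0.01)·[0.8001·29.7912 + 0.1999·42.1494] = 31.9405; exercise value = 32.5375 > continuation, so V_dd = 32.5375 (exercise)
Node u (S = 71.5): continuation = e^(−0.01)·[0.8001·1.7569 + 0.1999·13.5250] = 4.0683; exercise value = 0.0000 ≤ continuation, so V_u = 4.0683
Node d (S = 42.25): continuation = e^(−0.01)·[0.8001·13.5250 + 0.1999·32.5375] = 17.1530; exercise value = 17.7500 > continuation, so V_d = 17.7500 (exercise)
Node 0 (S = 65): continuation = e^(−0.01)·[0.8001·4.0683 + 0.1999·17.7500] = 6.7354; exercise value = 0.0000 ≤ continuation, so V_0 = 6.7354

$6.74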